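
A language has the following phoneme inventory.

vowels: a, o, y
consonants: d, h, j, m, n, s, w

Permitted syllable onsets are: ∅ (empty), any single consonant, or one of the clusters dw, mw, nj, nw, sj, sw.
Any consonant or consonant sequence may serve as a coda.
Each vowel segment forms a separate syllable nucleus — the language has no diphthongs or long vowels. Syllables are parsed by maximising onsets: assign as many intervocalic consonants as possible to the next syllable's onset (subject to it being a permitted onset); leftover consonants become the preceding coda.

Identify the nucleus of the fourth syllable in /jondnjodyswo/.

Vowels present: o, o, y, o; each is a nucleus, giving 4 syllables.
The fourth nucleus (vowel 4 from the left) is /o/.

o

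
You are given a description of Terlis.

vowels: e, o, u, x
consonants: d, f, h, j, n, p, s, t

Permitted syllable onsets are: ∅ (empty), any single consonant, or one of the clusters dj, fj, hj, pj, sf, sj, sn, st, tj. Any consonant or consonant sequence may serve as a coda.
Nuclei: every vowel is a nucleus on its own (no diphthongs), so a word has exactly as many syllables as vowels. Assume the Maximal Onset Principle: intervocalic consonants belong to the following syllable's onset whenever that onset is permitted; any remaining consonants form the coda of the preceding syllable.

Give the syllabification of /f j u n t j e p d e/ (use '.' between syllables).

Vowels present: u, e, e; each is a nucleus, giving 3 syllables.
Between /u/ (V1) and /e/ (V2): /ntj/ — longest licit onset from the right is /tj/, leaving /n/ as coda.
Between /e/ (V2) and /e/ (V3): /pd/ — longest licit onset from the right is /d/, leaving /p/ as coda.

fjun.tjep.de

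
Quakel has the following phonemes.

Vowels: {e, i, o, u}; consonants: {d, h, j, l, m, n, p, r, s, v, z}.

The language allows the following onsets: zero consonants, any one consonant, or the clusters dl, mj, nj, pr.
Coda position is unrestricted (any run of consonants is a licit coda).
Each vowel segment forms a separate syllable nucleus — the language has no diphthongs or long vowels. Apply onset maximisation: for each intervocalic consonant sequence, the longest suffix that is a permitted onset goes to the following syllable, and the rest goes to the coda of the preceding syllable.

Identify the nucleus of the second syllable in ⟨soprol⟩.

o

Nuclei (vowels): o, o → 2 syllables.
The second nucleus (vowel 2 from the left) is /o/.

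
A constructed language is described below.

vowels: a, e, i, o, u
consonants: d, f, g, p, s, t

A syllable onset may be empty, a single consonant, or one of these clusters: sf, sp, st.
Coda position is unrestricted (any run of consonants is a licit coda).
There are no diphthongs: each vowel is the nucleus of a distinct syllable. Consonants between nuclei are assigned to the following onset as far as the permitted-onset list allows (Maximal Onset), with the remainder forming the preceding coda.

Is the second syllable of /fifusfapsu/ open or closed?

Nuclei (vowels): i, u, a, u → 4 syllables.
σ1/σ2 boundary: /f/ → onset of the next syllable (single consonants are always licit onsets).
σ2/σ3 boundary: /sf/ is a licit onset in full, so it all attaches to the next syllable.
σ3/σ4 boundary: /ps/; trying suffixes from longest down, /s/ is the first permitted one, so coda /p/ | onset /s/.
Result: fi.fu.sfap.su.
Syllable 2 is /fu/; it ends in its nucleus with no coda, so it is open.

open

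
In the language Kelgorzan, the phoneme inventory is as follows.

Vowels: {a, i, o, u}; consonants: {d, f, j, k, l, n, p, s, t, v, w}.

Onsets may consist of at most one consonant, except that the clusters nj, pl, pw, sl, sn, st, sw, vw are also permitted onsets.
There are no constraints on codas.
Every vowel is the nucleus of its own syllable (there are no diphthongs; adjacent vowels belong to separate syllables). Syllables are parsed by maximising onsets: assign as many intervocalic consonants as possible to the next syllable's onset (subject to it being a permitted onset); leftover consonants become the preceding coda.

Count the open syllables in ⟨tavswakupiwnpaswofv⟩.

Vowels present: a, a, u, i, a, o; each is a nucleus, giving 6 syllables.
V1 /a/ – V2 /a/: /vsw/ — longest licit onset from the right is /sw/, leaving /v/ as coda.
V2 /a/ – V3 /u/: /k/ → onset of the next syllable (single consonants are always licit onsets).
V3 /u/ – V4 /i/: just /p/ — single C goes to the following onset.
V4 /i/ – V5 /a/: /wnp/ — longest licit onset from the right is /p/, leaving /wn/ as coda.
V5 /a/ – V6 /o/: cluster /sw/ — /sw/ is itself a permitted onset, so the whole cluster goes right; preceding coda = ∅.
So the parse is tav.swa.ku.piwn.pa.swofv.
Classifying each syllable: /tav/ (closed), /swa/ (open), /ku/ (open), /piwn/ (closed), /pa/ (open), /swofv/ (closed).
Open syllables: 3.

3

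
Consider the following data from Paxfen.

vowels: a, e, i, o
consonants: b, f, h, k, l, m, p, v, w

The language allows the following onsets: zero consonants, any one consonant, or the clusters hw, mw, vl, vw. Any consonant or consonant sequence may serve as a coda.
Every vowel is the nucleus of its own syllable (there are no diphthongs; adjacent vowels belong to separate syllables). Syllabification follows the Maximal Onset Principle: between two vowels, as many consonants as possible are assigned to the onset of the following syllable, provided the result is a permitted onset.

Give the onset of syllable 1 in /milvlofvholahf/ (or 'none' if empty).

Vowels present: i, o, o, a; each is a nucleus, giving 4 syllables.
/i…o/ gap (V1→V2): cluster /lvl/ — the longest permitted-onset suffix is /vl/; onset = /vl/, preceding coda = /l/.
/o…o/ gap (V2→V3): /fvh/ — longest licit onset from the right is /h/, leaving /fv/ as coda.
/o…a/ gap (V3→V4): /l/ → onset of the next syllable (single consonants are always licit onsets).
Syllabification: mil.vlofv.ho.lahf.
Syllable 1 is /mil/: onset /m/, nucleus /i/, coda /l/.

m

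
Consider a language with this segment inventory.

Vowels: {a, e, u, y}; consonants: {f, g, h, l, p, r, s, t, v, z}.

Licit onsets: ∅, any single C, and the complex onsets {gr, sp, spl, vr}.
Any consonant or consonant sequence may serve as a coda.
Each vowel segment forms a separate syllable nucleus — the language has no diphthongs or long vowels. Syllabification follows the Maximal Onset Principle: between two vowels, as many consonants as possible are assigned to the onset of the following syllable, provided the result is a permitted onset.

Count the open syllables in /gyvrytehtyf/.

2

Vowels present: y, y, e, y; each is a nucleus, giving 4 syllables.
σ1/σ2 boundary: /vr/ is a licit onset in full, so it all attaches to the next syllable.
σ2/σ3 boundary: /t/ is a single consonant, so it becomes the next onset.
σ3/σ4 boundary: /ht/ splits as /h/ + /t/ (/t/ is the longest suffix that is a licit onset).
So the parse is gy.vry.teh.tyf.
Classifying each syllable: /gy/ (open), /vry/ (open), /teh/ (closed), /tyf/ (closed).
Open syllables: 2.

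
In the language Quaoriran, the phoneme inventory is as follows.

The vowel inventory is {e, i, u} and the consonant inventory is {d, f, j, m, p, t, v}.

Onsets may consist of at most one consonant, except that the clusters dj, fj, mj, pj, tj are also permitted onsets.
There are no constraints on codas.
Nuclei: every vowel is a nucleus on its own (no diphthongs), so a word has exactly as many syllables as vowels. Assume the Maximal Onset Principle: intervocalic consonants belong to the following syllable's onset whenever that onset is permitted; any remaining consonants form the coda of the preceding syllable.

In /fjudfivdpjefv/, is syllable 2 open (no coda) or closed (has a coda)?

Vowels present: u, i, e; each is a nucleus, giving 3 syllables.
/u…i/ gap (V1→V2): cluster /df/ — the longest permitted-onset suffix is /f/; onset = /f/, preceding coda = /d/.
/i…e/ gap (V2→V3): /vdpj/ — longest licit onset from the right is /pj/, leaving /vd/ as coda.
Putting it together: fjud.fivd.pjefv.
Syllable 2 is /fivd/ with coda /vd/, so it is closed.

closed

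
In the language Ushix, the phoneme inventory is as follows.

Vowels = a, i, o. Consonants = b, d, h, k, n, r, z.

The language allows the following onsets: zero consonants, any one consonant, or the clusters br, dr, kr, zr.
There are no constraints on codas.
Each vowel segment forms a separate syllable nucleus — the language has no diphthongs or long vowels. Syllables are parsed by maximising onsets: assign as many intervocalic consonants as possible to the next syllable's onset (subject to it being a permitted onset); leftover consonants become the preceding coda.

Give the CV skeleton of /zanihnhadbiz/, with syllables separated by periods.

CV.CVCC.CVC.CVC

The vowels are a, i, a, i — 4 nuclei, so 4 syllables.
σ1/σ2 boundary: /n/ is a single consonant, so it becomes the next onset.
σ2/σ3 boundary: /hnh/; trying suffixes from longest down, /h/ is the first permitted one, so coda /hn/ | onset /h/.
σ3/σ4 boundary: /db/ splits as /d/ + /b/ (/b/ is the longest suffix that is a licit onset).
So the parse is za.nihn.had.biz.
Mapping each syllable to C/V: /za/ → CV, /nihn/ → CVCC, /had/ → CVC, /biz/ → CVC.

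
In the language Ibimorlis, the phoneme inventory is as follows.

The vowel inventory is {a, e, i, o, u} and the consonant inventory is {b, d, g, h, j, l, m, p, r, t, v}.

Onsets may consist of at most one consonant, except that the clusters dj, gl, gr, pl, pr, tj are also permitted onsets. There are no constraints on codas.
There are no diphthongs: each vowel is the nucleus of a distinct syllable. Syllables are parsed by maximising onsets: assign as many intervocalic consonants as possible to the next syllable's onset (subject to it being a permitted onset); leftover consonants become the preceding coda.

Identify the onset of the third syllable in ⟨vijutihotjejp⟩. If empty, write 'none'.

The vowels are i, u, i, o, e — 5 nuclei, so 5 syllables.
σ1/σ2 boundary: /j/ is a single consonant, so it becomes the next onset.
σ2/σ3 boundary: /t/ is a single consonant, so it becomes the next onset.
σ3/σ4 boundary: /h/ → onset of the next syllable (single consonants are always licit onsets).
σ4/σ5 boundary: cluster /tj/ — /tj/ is itself a permitted onset, so the whole cluster goes right; preceding coda = ∅.
Result: vi.ju.ti.ho.tjejp.
Syllable 3 is /ti/: onset /t/, nucleus /i/, coda ∅.

t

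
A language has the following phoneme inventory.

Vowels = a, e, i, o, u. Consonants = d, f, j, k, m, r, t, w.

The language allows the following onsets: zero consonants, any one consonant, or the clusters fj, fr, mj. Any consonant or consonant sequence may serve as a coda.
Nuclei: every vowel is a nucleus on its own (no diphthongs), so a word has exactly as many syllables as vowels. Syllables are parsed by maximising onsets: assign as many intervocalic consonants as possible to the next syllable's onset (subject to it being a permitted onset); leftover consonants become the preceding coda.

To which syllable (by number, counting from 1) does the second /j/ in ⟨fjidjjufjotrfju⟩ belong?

The vowels are i, u, o, u — 4 nuclei, so 4 syllables.
σ1/σ2 boundary: /djj/ — longest licit onset from the right is /j/, leaving /dj/ as coda.
σ2/σ3 boundary: /fj/ — entire cluster is a permitted onset → onset /fj/, coda ∅.
σ3/σ4 boundary: cluster /trfj/ — the longest permitted-onset suffix is /fj/; onset = /fj/, preceding coda = /tr/.
Result: fjidj.ju.fjotr.fju.
The second /j/ is in the coda of syllable 1 (/fjidj/).

1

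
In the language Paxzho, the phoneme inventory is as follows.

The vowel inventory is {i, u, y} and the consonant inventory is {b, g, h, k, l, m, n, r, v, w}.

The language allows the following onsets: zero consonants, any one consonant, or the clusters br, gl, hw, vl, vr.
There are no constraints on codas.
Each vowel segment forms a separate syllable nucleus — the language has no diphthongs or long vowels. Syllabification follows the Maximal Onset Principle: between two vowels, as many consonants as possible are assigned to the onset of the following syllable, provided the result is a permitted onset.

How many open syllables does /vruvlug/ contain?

1

Vowels present: u, u; each is a nucleus, giving 2 syllables.
V1 /u/ – V2 /u/: /vl/ — entire cluster is a permitted onset → onset /vl/, coda ∅.
Syllabification: vru.vlug.
Classifying each syllable: /vru/ (open), /vlug/ (closed).
Open syllables: 1.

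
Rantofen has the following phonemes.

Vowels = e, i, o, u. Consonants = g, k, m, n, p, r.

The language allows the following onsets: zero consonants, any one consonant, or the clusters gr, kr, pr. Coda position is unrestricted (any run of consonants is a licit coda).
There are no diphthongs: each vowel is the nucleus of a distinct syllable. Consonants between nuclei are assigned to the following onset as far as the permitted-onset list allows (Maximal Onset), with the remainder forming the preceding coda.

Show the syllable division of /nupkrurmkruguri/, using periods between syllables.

Nuclei (vowels): u, u, u, u, i → 5 syllables.
σ1/σ2 boundary: /pkr/ — longest licit onset from the right is /kr/, leaving /p/ as coda.
σ2/σ3 boundary: /rmkr/ — longest licit onset from the right is /kr/, leaving /rm/ as coda.
σ3/σ4 boundary: /g/ is a single consonant, so it becomes the next onset.
σ4/σ5 boundary: /r/ → onset of the next syllable (single consonants are always licit onsets).

nup.krurm.kru.gu.ri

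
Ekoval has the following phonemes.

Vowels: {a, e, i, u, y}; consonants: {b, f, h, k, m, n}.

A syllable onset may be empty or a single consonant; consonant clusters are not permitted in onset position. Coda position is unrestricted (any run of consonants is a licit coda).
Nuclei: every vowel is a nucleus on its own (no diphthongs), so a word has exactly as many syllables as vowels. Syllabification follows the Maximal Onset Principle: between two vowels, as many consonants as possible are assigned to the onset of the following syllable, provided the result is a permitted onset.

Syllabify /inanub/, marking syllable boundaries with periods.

Nuclei (vowels): i, a, u → 3 syllables.
σ1/σ2 boundary: /n/ → onset of the next syllable (single consonants are always licit onsets).
σ2/σ3 boundary: /n/ → onset of the next syllable (single consonants are always licit onsets).

i.na.nub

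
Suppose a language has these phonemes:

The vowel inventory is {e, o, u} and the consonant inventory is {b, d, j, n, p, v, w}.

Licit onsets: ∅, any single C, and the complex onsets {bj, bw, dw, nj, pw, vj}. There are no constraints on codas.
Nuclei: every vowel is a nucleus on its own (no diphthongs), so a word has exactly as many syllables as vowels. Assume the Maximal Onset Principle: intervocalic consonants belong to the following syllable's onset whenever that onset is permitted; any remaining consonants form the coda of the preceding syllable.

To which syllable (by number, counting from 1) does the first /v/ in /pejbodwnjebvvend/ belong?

3

The vowels are e, o, e, e — 4 nuclei, so 4 syllables.
V1 /e/ – V2 /o/: /jb/; trying suffixes from longest down, /b/ is the first permitted one, so coda /j/ | onset /b/.
V2 /o/ – V3 /e/: /dwnj/ splits as /dw/ + /nj/ (/nj/ is the longest suffix that is a licit onset).
V3 /e/ – V4 /e/: /bvv/ splits as /bv/ + /v/ (/v/ is the longest suffix that is a licit onset).
Syllabification: pej.bodw.njebv.vend.
The first /v/ is in the coda of syllable 3 (/njebv/).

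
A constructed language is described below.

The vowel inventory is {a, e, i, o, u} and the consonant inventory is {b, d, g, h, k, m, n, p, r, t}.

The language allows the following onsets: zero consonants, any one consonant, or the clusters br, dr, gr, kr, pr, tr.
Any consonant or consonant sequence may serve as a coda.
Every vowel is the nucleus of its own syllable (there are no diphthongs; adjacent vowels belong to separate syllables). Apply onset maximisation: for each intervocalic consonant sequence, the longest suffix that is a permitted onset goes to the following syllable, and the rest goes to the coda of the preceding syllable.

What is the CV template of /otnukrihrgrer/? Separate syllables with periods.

VC.CV.CCVCC.CCVC

Vowels present: o, u, i, e; each is a nucleus, giving 4 syllables.
/o…u/ gap (V1→V2): /tn/ — longest licit onset from the right is /n/, leaving /t/ as coda.
/u…i/ gap (V2→V3): cluster /kr/ — /kr/ is itself a permitted onset, so the whole cluster goes right; preceding coda = ∅.
/i…e/ gap (V3→V4): /hrgr/ splits as /hr/ + /gr/ (/gr/ is the longest suffix that is a licit onset).
So the parse is ot.nu.krihr.grer.
Mapping each syllable to C/V: /ot/ → VC, /nu/ → CV, /krihr/ → CCVCC, /grer/ → CCVC.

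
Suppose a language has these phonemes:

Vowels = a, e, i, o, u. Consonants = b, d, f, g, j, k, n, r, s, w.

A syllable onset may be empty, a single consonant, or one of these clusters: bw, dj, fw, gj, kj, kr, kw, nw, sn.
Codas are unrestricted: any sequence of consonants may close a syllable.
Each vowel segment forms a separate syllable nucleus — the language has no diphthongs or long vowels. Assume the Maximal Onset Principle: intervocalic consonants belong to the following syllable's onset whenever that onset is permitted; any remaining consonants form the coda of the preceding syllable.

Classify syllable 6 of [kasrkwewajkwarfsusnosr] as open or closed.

Nuclei (vowels): a, e, a, a, u, o → 6 syllables.
V1 /a/ – V2 /e/: /srkw/; trying suffixes from longest down, /kw/ is the first permitted one, so coda /sr/ | onset /kw/.
V2 /e/ – V3 /a/: /w/ is a single consonant, so it becomes the next onset.
V3 /a/ – V4 /a/: /jkw/ — longest licit onset from the right is /kw/, leaving /j/ as coda.
V4 /a/ – V5 /u/: /rfs/ — longest licit onset from the right is /s/, leaving /rf/ as coda.
V5 /u/ – V6 /o/: /sn/ is a licit onset in full, so it all attaches to the next syllable.
Syllabification: kasr.kwe.waj.kwarf.su.snosr.
Syllable 6 is /snosr/ with coda /sr/, so it is closed.

closed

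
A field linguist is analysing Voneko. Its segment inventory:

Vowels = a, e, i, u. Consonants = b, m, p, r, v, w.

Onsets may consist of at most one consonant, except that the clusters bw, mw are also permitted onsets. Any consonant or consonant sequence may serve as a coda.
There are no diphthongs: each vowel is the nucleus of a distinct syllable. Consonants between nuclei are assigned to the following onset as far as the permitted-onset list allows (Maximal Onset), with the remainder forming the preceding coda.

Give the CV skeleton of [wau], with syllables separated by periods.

The vowels are a, u — 2 nuclei, so 2 syllables.
Between /a/ (V1) and /u/ (V2): nothing intervenes; syllable break is V.V.
Result: wa.u.
Mapping each syllable to C/V: /wa/ → CV, /u/ → V.

CV.V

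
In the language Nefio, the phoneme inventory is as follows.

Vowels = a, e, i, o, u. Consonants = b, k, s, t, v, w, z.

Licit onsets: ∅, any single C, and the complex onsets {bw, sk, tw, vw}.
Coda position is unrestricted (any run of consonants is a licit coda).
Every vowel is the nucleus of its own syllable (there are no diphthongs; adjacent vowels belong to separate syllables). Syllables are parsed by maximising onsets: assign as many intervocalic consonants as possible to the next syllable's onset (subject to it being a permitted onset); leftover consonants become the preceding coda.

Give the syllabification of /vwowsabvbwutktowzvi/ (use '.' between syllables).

The vowels are o, a, u, o, i — 5 nuclei, so 5 syllables.
V1 /o/ – V2 /a/: cluster /ws/ — the longest permitted-onset suffix is /s/; onset = /s/, preceding coda = /w/.
V2 /a/ – V3 /u/: /bvbw/; trying suffixes from longest down, /bw/ is the first permitted one, so coda /bv/ | onset /bw/.
V3 /u/ – V4 /o/: /tkt/ — longest licit onset from the right is /t/, leaving /tk/ as coda.
V4 /o/ – V5 /i/: /wzv/ splits as /wz/ + /v/ (/v/ is the longest suffix that is a licit onset).

vwow.sabv.bwutk.towz.vi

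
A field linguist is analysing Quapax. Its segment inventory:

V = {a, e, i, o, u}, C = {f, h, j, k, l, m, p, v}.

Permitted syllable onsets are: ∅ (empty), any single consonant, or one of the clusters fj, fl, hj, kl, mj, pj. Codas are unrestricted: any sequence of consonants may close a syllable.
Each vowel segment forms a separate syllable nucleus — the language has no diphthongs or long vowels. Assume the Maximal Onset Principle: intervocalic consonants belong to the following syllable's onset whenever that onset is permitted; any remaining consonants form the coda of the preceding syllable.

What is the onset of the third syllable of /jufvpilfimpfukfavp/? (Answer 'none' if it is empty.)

f

Vowels present: u, i, i, u, a; each is a nucleus, giving 5 syllables.
σ1/σ2 boundary: cluster /fvp/ — the longest permitted-onset suffix is /p/; onset = /p/, preceding coda = /fv/.
σ2/σ3 boundary: /lf/ — longest licit onset from the right is /f/, leaving /l/ as coda.
σ3/σ4 boundary: /mpf/; trying suffixes from longest down, /f/ is the first permitted one, so coda /mp/ | onset /f/.
σ4/σ5 boundary: /kf/; trying suffixes from longest down, /f/ is the first permitted one, so coda /k/ | onset /f/.
Result: jufv.pil.fimp.fuk.favp.
Syllable 3 is /fimp/: onset /f/, nucleus /i/, coda /mp/.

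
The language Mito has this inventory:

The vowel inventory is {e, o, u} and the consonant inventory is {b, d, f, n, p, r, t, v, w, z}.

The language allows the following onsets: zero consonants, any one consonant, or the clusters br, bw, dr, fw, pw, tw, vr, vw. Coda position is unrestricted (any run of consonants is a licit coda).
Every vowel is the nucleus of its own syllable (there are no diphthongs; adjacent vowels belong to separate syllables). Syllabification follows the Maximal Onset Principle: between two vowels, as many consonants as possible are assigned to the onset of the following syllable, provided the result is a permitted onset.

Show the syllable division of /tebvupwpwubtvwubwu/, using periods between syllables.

Vowels present: e, u, u, u, u; each is a nucleus, giving 5 syllables.
σ1/σ2 boundary: /bv/ splits as /b/ + /v/ (/v/ is the longest suffix that is a licit onset).
σ2/σ3 boundary: /pwpw/ — longest licit onset from the right is /pw/, leaving /pw/ as coda.
σ3/σ4 boundary: /btvw/ splits as /bt/ + /vw/ (/vw/ is the longest suffix that is a licit onset).
σ4/σ5 boundary: /bw/ — entire cluster is a permitted onset → onset /bw/, coda ∅.

teb.vupw.pwubt.vwu.bwu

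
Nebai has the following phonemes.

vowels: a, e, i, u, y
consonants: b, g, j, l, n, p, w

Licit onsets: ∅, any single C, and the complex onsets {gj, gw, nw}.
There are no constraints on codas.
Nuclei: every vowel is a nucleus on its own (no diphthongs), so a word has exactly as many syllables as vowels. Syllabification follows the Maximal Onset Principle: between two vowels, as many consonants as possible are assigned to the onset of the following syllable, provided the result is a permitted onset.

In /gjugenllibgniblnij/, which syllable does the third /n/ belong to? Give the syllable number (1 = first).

5

The vowels are u, e, i, i, i — 5 nuclei, so 5 syllables.
σ1/σ2 boundary: /g/ → onset of the next syllable (single consonants are always licit onsets).
σ2/σ3 boundary: cluster /nll/ — the longest permitted-onset suffix is /l/; onset = /l/, preceding coda = /nl/.
σ3/σ4 boundary: /bgn/ splits as /bg/ + /n/ (/n/ is the longest suffix that is a licit onset).
σ4/σ5 boundary: /bln/ — longest licit onset from the right is /n/, leaving /bl/ as coda.
So the parse is gju.genl.libg.nibl.nij.
The third /n/ is in the onset of syllable 5 (/nij/).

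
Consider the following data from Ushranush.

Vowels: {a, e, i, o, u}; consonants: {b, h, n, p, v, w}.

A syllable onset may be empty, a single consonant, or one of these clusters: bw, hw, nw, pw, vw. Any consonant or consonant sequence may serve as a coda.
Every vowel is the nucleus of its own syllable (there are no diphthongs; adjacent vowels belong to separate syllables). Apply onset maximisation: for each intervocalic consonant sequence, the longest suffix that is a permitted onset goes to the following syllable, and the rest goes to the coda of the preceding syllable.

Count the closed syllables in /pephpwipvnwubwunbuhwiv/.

Nuclei (vowels): e, i, u, u, u, i → 6 syllables.
/e…i/ gap (V1→V2): /phpw/; trying suffixes from longest down, /pw/ is the first permitted one, so coda /ph/ | onset /pw/.
/i…u/ gap (V2→V3): /pvnw/ — longest licit onset from the right is /nw/, leaving /pv/ as coda.
/u…u/ gap (V3→V4): /bw/ — entire cluster is a permitted onset → onset /bw/, coda ∅.
/u…u/ gap (V4→V5): cluster /nb/ — the longest permitted-onset suffix is /b/; onset = /b/, preceding coda = /n/.
/u…i/ gap (V5→V6): /hw/ — entire cluster is a permitted onset → onset /hw/, coda ∅.
Result: peph.pwipv.nwu.bwun.bu.hwiv.
Classifying each syllable: /peph/ (closed), /pwipv/ (closed), /nwu/ (open), /bwun/ (closed), /bu/ (open), /hwiv/ (closed).
Closed syllables: 4.

4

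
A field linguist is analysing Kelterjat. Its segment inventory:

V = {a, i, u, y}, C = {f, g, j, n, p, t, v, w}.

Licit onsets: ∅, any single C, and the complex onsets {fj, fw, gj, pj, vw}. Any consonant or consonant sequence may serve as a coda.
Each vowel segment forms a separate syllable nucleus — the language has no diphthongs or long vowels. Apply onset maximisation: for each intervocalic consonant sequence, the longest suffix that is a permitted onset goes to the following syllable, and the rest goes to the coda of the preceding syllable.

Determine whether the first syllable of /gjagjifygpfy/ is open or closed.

open

The vowels are a, i, y, y — 4 nuclei, so 4 syllables.
σ1/σ2 boundary: cluster /gj/ — /gj/ is itself a permitted onset, so the whole cluster goes right; preceding coda = ∅.
σ2/σ3 boundary: /f/ → onset of the next syllable (single consonants are always licit onsets).
σ3/σ4 boundary: /gpf/; trying suffixes from longest down, /f/ is the first permitted one, so coda /gp/ | onset /f/.
So the parse is gja.gji.fygp.fy.
Syllable 1 is /gja/; it ends in its nucleus with no coda, so it is open.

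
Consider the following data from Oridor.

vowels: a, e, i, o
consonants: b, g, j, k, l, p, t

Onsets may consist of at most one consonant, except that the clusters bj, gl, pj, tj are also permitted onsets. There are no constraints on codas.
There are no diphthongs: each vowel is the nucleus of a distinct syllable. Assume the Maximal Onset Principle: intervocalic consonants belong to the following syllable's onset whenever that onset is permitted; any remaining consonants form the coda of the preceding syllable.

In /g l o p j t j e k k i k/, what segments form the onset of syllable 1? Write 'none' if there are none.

Nuclei (vowels): o, e, i → 3 syllables.
/o…e/ gap (V1→V2): /pjtj/ splits as /pj/ + /tj/ (/tj/ is the longest suffix that is a licit onset).
/e…i/ gap (V2→V3): /kk/ splits as /k/ + /k/ (/k/ is the longest suffix that is a licit onset).
Syllabification: glopj.tjek.kik.
Syllable 1 is /glopj/: onset /gl/, nucleus /o/, coda /pj/.

gl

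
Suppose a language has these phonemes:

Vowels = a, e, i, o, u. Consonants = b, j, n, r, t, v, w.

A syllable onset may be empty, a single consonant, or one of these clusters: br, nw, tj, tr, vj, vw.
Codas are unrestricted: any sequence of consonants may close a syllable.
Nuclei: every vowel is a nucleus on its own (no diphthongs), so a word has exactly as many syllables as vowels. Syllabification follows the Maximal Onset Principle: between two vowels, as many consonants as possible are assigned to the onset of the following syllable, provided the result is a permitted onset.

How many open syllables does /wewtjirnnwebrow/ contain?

The vowels are e, i, e, o — 4 nuclei, so 4 syllables.
Between /e/ (V1) and /i/ (V2): cluster /wtj/ — the longest permitted-onset suffix is /tj/; onset = /tj/, preceding coda = /w/.
Between /i/ (V2) and /e/ (V3): /rnnw/ — longest licit onset from the right is /nw/, leaving /rn/ as coda.
Between /e/ (V3) and /o/ (V4): /br/ is a licit onset in full, so it all attaches to the next syllable.
Syllabification: wew.tjirn.nwe.brow.
Classifying each syllable: /wew/ (closed), /tjirn/ (closed), /nwe/ (open), /brow/ (closed).
Open syllables: 1.

1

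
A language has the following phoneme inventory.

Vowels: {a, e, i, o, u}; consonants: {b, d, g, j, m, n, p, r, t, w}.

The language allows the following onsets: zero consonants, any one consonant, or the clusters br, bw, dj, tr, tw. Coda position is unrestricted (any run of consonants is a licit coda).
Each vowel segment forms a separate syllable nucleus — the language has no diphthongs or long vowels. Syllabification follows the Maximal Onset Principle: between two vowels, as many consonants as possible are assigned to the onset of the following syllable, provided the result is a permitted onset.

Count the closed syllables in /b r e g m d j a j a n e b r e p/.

Nuclei (vowels): e, a, a, e, e → 5 syllables.
V1 /e/ – V2 /a/: /gmdj/ — longest licit onset from the right is /dj/, leaving /gm/ as coda.
V2 /a/ – V3 /a/: /j/ is a single consonant, so it becomes the next onset.
V3 /a/ – V4 /e/: /n/ → onset of the next syllable (single consonants are always licit onsets).
V4 /e/ – V5 /e/: /br/ — entire cluster is a permitted onset → onset /br/, coda ∅.
So the parse is bregm.dja.ja.ne.brep.
Classifying each syllable: /bregm/ (closed), /dja/ (open), /ja/ (open), /ne/ (open), /brep/ (closed).
Closed syllables: 2.

2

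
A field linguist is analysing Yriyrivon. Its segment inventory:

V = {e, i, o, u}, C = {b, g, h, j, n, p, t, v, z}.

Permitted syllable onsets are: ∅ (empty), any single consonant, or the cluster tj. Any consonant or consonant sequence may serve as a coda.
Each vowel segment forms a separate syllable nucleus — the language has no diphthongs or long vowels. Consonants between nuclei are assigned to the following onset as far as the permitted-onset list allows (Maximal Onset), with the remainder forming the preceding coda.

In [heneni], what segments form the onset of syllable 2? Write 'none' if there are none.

Vowels present: e, e, i; each is a nucleus, giving 3 syllables.
Between /e/ (V1) and /e/ (V2): /n/ is a single consonant, so it becomes the next onset.
Between /e/ (V2) and /i/ (V3): /n/ → onset of the next syllable (single consonants are always licit onsets).
Putting it together: he.ne.ni.
Syllable 2 is /ne/: onset /n/, nucleus /e/, coda ∅.

n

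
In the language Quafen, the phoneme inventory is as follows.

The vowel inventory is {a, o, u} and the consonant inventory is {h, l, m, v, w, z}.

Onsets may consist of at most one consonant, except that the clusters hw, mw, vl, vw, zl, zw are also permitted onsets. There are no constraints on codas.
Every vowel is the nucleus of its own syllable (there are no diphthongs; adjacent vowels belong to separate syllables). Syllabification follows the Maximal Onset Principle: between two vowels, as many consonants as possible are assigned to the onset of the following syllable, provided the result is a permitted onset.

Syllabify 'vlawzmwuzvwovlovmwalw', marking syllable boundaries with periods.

Vowels present: a, u, o, o, a; each is a nucleus, giving 5 syllables.
V1 /a/ – V2 /u/: /wzmw/; trying suffixes from longest down, /mw/ is the first permitted one, so coda /wz/ | onset /mw/.
V2 /u/ – V3 /o/: /zvw/; trying suffixes from longest down, /vw/ is the first permitted one, so coda /z/ | onset /vw/.
V3 /o/ – V4 /o/: cluster /vl/ — /vl/ is itself a permitted onset, so the whole cluster goes right; preceding coda = ∅.
V4 /o/ – V5 /a/: /vmw/; trying suffixes from longest down, /mw/ is the first permitted one, so coda /v/ | onset /mw/.

vlawz.mwuz.vwo.vlov.mwalw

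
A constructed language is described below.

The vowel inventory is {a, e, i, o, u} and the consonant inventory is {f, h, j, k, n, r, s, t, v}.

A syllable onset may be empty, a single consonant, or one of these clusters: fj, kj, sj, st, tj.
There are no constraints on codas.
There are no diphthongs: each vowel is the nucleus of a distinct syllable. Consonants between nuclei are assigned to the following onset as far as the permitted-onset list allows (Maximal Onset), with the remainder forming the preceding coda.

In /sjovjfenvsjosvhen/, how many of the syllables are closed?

Nuclei (vowels): o, e, o, e → 4 syllables.
V1 /o/ – V2 /e/: /vjf/ — longest licit onset from the right is /f/, leaving /vj/ as coda.
V2 /e/ – V3 /o/: /nvsj/ splits as /nv/ + /sj/ (/sj/ is the longest suffix that is a licit onset).
V3 /o/ – V4 /e/: /svh/ splits as /sv/ + /h/ (/h/ is the longest suffix that is a licit onset).
Syllabification: sjovj.fenv.sjosv.hen.
Classifying each syllable: /sjovj/ (closed), /fenv/ (closed), /sjosv/ (closed), /hen/ (closed).
Closed syllables: 4.

4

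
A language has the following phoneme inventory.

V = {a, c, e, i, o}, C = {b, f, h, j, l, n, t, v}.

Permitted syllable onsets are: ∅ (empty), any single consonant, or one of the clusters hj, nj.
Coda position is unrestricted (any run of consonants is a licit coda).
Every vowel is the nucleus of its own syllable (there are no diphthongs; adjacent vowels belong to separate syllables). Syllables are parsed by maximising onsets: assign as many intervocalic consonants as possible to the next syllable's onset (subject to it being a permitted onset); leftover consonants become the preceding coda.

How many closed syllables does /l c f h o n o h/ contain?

Vowels present: c, o, o; each is a nucleus, giving 3 syllables.
σ1/σ2 boundary: /fh/ splits as /f/ + /h/ (/h/ is the longest suffix that is a licit onset).
σ2/σ3 boundary: /n/ → onset of the next syllable (single consonants are always licit onsets).
Result: lcf.ho.noh.
Classifying each syllable: /lcf/ (closed), /ho/ (open), /noh/ (closed).
Closed syllables: 2.

2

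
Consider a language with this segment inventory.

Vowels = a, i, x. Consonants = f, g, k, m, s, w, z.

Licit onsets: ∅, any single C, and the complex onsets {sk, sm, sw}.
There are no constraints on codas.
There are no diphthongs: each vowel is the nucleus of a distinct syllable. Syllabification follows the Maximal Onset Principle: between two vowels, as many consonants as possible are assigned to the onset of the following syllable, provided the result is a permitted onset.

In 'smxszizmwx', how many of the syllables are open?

1

Vowels present: x, i, x; each is a nucleus, giving 3 syllables.
Between /x/ (V1) and /i/ (V2): /sz/; trying suffixes from longest down, /z/ is the first permitted one, so coda /s/ | onset /z/.
Between /i/ (V2) and /x/ (V3): /zmw/ splits as /zm/ + /w/ (/w/ is the longest suffix that is a licit onset).
So the parse is smxs.zizm.wx.
Classifying each syllable: /smxs/ (closed), /zizm/ (closed), /wx/ (open).
Open syllables: 1.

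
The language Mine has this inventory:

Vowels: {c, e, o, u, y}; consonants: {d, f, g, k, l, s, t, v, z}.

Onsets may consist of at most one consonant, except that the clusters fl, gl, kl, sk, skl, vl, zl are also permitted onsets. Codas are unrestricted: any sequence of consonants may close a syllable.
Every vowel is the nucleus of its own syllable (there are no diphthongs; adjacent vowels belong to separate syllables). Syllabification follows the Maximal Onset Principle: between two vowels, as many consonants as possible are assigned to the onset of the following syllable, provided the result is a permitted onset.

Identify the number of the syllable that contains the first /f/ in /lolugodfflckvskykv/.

3

Vowels present: o, u, o, c, y; each is a nucleus, giving 5 syllables.
σ1/σ2 boundary: /l/ → onset of the next syllable (single consonants are always licit onsets).
σ2/σ3 boundary: /g/ is a single consonant, so it becomes the next onset.
σ3/σ4 boundary: cluster /dffl/ — the longest permitted-onset suffix is /fl/; onset = /fl/, preceding coda = /df/.
σ4/σ5 boundary: /kvsk/ — longest licit onset from the right is /sk/, leaving /kv/ as coda.
Syllabification: lo.lu.godf.flckv.skykv.
The first /f/ is in the coda of syllable 3 (/godf/).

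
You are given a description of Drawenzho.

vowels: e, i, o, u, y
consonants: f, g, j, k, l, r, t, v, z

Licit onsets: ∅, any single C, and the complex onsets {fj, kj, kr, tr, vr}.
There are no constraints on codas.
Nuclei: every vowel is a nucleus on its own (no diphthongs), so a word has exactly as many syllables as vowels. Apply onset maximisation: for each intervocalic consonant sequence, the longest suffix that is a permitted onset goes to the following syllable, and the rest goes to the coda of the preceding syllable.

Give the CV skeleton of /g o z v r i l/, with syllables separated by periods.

CVC.CCVC

Nuclei (vowels): o, i → 2 syllables.
V1 /o/ – V2 /i/: cluster /zvr/ — the longest permitted-onset suffix is /vr/; onset = /vr/, preceding coda = /z/.
So the parse is goz.vril.
Mapping each syllable to C/V: /goz/ → CVC, /vril/ → CCVC.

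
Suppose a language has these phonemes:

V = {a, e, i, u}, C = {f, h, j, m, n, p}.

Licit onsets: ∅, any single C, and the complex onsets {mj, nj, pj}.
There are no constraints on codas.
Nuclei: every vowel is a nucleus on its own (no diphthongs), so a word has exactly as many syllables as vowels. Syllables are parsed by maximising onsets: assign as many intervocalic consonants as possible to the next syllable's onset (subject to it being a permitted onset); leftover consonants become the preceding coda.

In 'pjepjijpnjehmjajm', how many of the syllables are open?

1

Vowels present: e, i, e, a; each is a nucleus, giving 4 syllables.
V1 /e/ – V2 /i/: /pj/ — entire cluster is a permitted onset → onset /pj/, coda ∅.
V2 /i/ – V3 /e/: cluster /jpnj/ — the longest permitted-onset suffix is /nj/; onset = /nj/, preceding coda = /jp/.
V3 /e/ – V4 /a/: /hmj/ — longest licit onset from the right is /mj/, leaving /h/ as coda.
So the parse is pje.pjijp.njeh.mjajm.
Classifying each syllable: /pje/ (open), /pjijp/ (closed), /njeh/ (closed), /mjajm/ (closed).
Open syllables: 1.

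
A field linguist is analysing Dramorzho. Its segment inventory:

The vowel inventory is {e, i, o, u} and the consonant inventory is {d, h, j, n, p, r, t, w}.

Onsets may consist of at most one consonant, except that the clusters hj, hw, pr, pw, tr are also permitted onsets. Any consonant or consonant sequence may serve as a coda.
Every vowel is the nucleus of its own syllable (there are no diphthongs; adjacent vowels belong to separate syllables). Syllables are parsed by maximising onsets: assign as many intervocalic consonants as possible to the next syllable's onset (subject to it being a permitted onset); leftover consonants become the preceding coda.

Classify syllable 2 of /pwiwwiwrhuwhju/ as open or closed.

The vowels are i, i, u, u — 4 nuclei, so 4 syllables.
/i…i/ gap (V1→V2): /ww/ splits as /w/ + /w/ (/w/ is the longest suffix that is a licit onset).
/i…u/ gap (V2→V3): /wrh/ — longest licit onset from the right is /h/, leaving /wr/ as coda.
/u…u/ gap (V3→V4): /whj/ splits as /w/ + /hj/ (/hj/ is the longest suffix that is a licit onset).
Putting it together: pwiw.wiwr.huw.hju.
Syllable 2 is /wiwr/ with coda /wr/, so it is closed.

closed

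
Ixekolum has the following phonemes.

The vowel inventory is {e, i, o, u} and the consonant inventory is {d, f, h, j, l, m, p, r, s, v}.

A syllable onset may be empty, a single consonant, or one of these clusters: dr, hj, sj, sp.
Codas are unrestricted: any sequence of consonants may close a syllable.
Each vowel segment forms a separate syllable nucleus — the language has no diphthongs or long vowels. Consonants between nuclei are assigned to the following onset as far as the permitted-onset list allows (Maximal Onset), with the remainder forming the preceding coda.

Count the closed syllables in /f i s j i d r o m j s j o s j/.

2

Nuclei (vowels): i, i, o, o → 4 syllables.
/i…i/ gap (V1→V2): cluster /sj/ — /sj/ is itself a permitted onset, so the whole cluster goes right; preceding coda = ∅.
/i…o/ gap (V2→V3): /dr/ is a licit onset in full, so it all attaches to the next syllable.
/o…o/ gap (V3→V4): /mjsj/; trying suffixes from longest down, /sj/ is the first permitted one, so coda /mj/ | onset /sj/.
Syllabification: fi.sji.dromj.sjosj.
Classifying each syllable: /fi/ (open), /sji/ (open), /dromj/ (closed), /sjosj/ (closed).
Closed syllables: 2.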